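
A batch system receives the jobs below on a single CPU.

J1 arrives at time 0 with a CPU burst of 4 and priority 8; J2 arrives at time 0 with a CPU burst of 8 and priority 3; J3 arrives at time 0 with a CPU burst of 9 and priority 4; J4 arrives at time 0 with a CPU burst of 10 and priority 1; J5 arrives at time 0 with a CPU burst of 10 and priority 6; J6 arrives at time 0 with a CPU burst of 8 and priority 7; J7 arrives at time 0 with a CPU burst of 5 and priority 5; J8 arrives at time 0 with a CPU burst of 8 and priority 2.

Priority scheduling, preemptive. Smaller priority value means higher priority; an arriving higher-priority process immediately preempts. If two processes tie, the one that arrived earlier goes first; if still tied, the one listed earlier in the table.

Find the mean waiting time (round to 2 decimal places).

Timeline: | J4 0-10 | J8 10-18 | J2 18-26 | J3 26-35 | J7 35-40 | J5 40-50 | J6 50-58 | J1 58-62 |
Completion: J1=62  J2=26  J3=35  J4=10  J5=50  J6=58  J7=40  J8=18
Waiting times: J1=58, J2=18, J3=26, J4=0, J5=40, J6=50, J7=35, J8=10
Average waiting = (58+18+26+0+40+50+35+10) / 8 = 237/8 = 29.63

29.63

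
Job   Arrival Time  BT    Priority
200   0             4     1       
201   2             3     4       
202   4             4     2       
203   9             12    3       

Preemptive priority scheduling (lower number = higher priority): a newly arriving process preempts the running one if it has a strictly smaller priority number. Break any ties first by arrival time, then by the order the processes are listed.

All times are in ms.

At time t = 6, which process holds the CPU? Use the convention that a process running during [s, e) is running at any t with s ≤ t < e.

Gantt: | 200 0-4 | 202 4-8 | 201 8-9 | 203 9-21 | 201 21-23 |
Completion: 200=4  201=23  202=8  203=21

202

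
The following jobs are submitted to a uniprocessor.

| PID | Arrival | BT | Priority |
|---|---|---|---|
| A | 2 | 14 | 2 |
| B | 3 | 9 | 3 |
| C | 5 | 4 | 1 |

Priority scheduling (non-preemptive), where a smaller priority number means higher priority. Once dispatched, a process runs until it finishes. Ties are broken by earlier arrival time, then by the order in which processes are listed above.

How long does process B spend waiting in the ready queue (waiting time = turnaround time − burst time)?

Schedule: | idle 0-2 | A 2-16 | C 16-20 | B 20-29 |
Completion: A=16  B=29  C=20
Turnaround (C−A): A=14  B=26  C=15
Waiting(B) = turnaround − burst = 26 − 9 = 17

17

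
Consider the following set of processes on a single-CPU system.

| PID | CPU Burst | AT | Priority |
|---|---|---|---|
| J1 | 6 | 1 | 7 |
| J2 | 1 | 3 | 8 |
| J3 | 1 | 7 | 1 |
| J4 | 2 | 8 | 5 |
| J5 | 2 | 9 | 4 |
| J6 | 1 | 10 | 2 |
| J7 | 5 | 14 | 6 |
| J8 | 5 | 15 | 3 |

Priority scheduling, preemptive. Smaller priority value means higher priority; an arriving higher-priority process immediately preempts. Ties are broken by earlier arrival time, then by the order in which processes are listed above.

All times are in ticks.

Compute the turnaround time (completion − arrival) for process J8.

5

Schedule: | idle 0-1 | J1 1-7 | J3 7-8 | J4 8-9 | J5 9-10 | J6 10-11 | J5 11-12 | J4 12-13 | J2 13-14 | J7 14-15 | J8 15-20 | J7 20-24 |
Completion: J1=7  J2=14  J3=8  J4=13  J5=12  J6=11  J7=24  J8=20
Turnaround (C−A): J1=6  J2=11  J3=1  J4=5  J5=3  J6=1  J7=10  J8=5
Turnaround(J8) = completion − arrival = 20 − 15 = 5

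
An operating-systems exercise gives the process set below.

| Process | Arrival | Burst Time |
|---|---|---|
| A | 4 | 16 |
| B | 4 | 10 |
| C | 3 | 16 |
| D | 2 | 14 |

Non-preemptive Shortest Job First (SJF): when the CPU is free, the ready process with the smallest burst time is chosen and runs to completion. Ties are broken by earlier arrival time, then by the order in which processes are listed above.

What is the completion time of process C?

42

Gantt: | idle 0-2 | D 2-16 | B 16-26 | C 26-42 | A 42-58 |
Completion: A=58  B=26  C=42  D=16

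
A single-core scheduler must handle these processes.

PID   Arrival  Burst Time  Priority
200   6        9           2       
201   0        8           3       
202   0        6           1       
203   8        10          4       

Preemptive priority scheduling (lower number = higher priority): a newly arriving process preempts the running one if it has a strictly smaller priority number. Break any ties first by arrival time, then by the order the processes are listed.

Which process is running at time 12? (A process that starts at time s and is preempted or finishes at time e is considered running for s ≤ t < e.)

200

Gantt: | 202 0-6 | 200 6-15 | 201 15-23 | 203 23-33 |
Completion: 200=15  201=23  202=6  203=33
Turnaround (C−A): 200=9  201=23  202=6  203=25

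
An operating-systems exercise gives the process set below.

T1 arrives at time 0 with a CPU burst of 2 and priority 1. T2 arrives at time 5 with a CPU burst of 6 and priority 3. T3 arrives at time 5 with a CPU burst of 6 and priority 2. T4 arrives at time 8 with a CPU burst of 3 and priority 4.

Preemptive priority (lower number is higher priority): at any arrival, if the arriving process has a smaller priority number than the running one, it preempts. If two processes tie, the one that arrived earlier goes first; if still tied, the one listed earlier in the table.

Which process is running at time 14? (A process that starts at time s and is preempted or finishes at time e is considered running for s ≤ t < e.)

T2

Schedule: | T1 0-2 | idle 2-5 | T3 5-11 | T2 11-17 | T4 17-20 |
Completion: T1=2  T2=17  T3=11  T4=20
Turnaround (C−A): T1=2  T2=12  T3=6  T4=12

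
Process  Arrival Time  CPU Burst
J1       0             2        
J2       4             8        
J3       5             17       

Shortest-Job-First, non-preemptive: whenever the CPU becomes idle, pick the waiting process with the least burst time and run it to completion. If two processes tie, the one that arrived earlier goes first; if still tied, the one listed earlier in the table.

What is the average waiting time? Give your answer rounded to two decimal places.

2.33

Timeline: | J1 0-2 | idle 2-4 | J2 4-12 | J3 12-29 |
Completion: J1=2  J2=12  J3=29
Turnaround (C−A): J1=2  J2=8  J3=24
Waiting times: J1=0, J2=0, J3=7
Average waiting = (0+0+7) / 3 = 7/3 = 2.33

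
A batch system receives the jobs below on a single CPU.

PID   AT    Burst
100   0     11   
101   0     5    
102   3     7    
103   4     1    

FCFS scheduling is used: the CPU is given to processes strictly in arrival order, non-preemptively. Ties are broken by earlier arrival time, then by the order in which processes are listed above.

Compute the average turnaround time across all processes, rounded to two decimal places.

Gantt: | 100 0-11 | 101 11-16 | 102 16-23 | 103 23-24 |
Completion: 100=11  101=16  102=23  103=24
Turnaround (C−A): 100=11  101=16  102=20  103=20
Turnaround times: 100=11, 101=16, 102=20, 103=20
Average turnaround = (11+16+20+20) / 4 = 67/4 = 16.75

16.75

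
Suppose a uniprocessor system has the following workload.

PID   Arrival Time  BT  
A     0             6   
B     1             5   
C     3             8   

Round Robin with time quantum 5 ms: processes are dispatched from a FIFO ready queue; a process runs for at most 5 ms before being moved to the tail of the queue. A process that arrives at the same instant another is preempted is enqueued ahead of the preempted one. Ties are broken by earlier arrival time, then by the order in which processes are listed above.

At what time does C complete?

19

Gantt: | A 0-5 | B 5-10 | C 10-15 | A 15-16 | C 16-19 |
Completion: A=16  B=10  C=19
Turnaround (C−A): A=16  B=9  C=16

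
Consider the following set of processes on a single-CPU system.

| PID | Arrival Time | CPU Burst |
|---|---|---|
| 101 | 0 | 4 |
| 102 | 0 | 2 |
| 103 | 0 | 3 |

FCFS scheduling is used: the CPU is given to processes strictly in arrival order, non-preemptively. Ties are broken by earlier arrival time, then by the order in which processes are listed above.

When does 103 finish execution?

Gantt: | 101 0-4 | 102 4-6 | 103 6-9 |
Completion: 101=4  102=6  103=9
Turnaround (C−A): 101=4  102=6  103=9

9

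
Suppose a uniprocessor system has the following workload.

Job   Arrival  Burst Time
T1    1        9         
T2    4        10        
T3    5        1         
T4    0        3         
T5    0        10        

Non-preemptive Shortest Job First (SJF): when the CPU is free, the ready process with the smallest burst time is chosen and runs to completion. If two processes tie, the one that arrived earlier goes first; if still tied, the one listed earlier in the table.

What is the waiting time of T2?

Timeline: | T4 0-3 | T1 3-12 | T3 12-13 | T5 13-23 | T2 23-33 |
Completion: T1=12  T2=33  T3=13  T4=3  T5=23
Turnaround (C−A): T1=11  T2=29  T3=8  T4=3  T5=23
Waiting(T2) = turnaround − burst = 29 − 10 = 19

19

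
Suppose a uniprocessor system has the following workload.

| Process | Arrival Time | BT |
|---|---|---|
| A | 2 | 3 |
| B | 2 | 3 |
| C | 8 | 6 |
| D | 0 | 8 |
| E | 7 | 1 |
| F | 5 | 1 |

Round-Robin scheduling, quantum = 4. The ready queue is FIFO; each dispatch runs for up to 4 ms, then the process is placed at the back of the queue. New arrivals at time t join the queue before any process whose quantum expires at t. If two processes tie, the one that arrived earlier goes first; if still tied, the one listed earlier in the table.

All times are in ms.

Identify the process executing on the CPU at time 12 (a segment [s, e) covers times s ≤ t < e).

Schedule: | D 0-4 | A 4-7 | B 7-10 | D 10-14 | F 14-15 | E 15-16 | C 16-22 |
Completion: A=7  B=10  C=22  D=14  E=16  F=15
Turnaround (C−A): A=5  B=8  C=14  D=14  E=9  F=10

D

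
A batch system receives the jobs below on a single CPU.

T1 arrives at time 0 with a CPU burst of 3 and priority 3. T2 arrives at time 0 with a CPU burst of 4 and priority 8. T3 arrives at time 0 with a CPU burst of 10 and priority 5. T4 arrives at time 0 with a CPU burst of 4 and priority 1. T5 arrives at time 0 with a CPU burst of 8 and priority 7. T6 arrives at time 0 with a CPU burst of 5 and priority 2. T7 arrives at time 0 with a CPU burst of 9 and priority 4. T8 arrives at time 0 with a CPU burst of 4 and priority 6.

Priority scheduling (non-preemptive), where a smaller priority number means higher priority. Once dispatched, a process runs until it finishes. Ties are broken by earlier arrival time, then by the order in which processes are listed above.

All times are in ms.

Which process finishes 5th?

Timeline: | T4 0-4 | T6 4-9 | T1 9-12 | T7 12-21 | T3 21-31 | T8 31-35 | T5 35-43 | T2 43-47 |
Completion: T1=12  T2=47  T3=31  T4=4  T5=43  T6=9  T7=21  T8=35
Turnaround (C−A): T1=12  T2=47  T3=31  T4=4  T5=43  T6=9  T7=21  T8=35
Finish order: T4 → T6 → T1 → T7 → T3 → T8 → T5 → T2

T3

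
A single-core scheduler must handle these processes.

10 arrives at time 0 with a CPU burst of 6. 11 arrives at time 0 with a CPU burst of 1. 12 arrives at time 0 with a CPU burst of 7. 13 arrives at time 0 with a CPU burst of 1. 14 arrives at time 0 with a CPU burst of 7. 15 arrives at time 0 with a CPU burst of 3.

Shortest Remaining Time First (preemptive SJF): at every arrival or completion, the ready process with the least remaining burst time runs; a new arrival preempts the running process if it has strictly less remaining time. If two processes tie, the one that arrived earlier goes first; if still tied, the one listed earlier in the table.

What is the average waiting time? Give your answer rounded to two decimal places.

Gantt: | 11 0-1 | 13 1-2 | 15 2-5 | 10 5-11 | 12 11-18 | 14 18-25 |
Completion: 10=11  11=1  12=18  13=2  14=25  15=5
Waiting times: 10=5, 11=0, 12=11, 13=1, 14=18, 15=2
Average waiting = (5+0+11+1+18+2) / 6 = 37/6 = 6.17

6.17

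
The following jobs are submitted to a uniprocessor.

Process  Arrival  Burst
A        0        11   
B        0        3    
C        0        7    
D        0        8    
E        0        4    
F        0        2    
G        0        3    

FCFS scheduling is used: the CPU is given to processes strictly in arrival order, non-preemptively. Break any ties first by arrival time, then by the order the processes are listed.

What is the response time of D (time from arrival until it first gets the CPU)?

21

Schedule: | A 0-11 | B 11-14 | C 14-21 | D 21-29 | E 29-33 | F 33-35 | G 35-38 |
Completion: A=11  B=14  C=21  D=29  E=33  F=35  G=38
Turnaround (C−A): A=11  B=14  C=21  D=29  E=33  F=35  G=38
Response(D) = first start − arrival = 21 − 0 = 21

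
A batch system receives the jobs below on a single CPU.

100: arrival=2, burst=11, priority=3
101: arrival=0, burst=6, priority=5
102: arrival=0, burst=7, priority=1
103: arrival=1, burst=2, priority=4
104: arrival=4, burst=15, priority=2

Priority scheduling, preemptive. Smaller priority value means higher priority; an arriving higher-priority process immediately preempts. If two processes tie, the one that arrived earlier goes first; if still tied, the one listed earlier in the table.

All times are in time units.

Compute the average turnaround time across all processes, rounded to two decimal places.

26.20

Schedule: | 102 0-7 | 104 7-22 | 100 22-33 | 103 33-35 | 101 35-41 |
Completion: 100=33  101=41  102=7  103=35  104=22
Turnaround (C−A): 100=31  101=41  102=7  103=34  104=18
Turnaround times: 100=31, 101=41, 102=7, 103=34, 104=18
Average turnaround = (31+41+7+34+18) / 5 = 131/5 = 26.20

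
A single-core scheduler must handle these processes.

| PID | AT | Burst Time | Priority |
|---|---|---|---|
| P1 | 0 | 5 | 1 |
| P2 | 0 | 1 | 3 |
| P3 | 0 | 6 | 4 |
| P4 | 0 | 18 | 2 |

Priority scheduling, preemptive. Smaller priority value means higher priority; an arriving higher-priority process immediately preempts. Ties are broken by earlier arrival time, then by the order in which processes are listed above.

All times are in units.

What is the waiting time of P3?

Schedule: | P1 0-5 | P4 5-23 | P2 23-24 | P3 24-30 |
Completion: P1=5  P2=24  P3=30  P4=23
Turnaround (C−A): P1=5  P2=24  P3=30  P4=23
Waiting(P3) = turnaround − burst = 30 − 6 = 24

24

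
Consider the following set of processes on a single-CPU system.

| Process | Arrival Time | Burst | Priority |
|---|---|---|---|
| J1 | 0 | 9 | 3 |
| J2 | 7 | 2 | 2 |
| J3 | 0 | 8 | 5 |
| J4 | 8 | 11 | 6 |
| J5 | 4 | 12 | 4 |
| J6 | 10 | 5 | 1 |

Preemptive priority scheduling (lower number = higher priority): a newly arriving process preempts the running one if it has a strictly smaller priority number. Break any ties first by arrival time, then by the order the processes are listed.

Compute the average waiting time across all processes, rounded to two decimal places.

Timeline: | J1 0-7 | J2 7-9 | J1 9-10 | J6 10-15 | J1 15-16 | J5 16-28 | J3 28-36 | J4 36-47 |
Completion: J1=16  J2=9  J3=36  J4=47  J5=28  J6=15
Turnaround (C−A): J1=16  J2=2  J3=36  J4=39  J5=24  J6=5
Waiting times: J1=7, J2=0, J3=28, J4=28, J5=12, J6=0
Average waiting = (7+0+28+28+12+0) / 6 = 75/6 = 12.50

12.50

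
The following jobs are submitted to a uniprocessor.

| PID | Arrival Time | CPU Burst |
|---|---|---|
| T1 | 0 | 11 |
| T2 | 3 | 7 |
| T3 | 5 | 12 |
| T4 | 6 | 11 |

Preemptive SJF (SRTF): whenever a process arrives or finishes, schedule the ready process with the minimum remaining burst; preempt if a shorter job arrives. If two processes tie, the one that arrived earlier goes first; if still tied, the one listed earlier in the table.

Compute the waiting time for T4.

Gantt: | T1 0-3 | T2 3-10 | T1 10-18 | T4 18-29 | T3 29-41 |
Completion: T1=18  T2=10  T3=41  T4=29
Waiting(T4) = turnaround − burst = 23 − 11 = 12

12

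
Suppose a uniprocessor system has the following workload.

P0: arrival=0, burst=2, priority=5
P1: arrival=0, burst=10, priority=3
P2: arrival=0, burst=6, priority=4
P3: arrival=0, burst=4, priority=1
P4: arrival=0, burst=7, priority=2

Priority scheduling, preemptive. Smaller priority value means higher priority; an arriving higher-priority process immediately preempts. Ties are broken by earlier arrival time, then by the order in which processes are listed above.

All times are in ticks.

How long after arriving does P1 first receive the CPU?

Gantt: | P3 0-4 | P4 4-11 | P1 11-21 | P2 21-27 | P0 27-29 |
Completion: P0=29  P1=21  P2=27  P3=4  P4=11
Turnaround (C−A): P0=29  P1=21  P2=27  P3=4  P4=11
Response(P1) = first start − arrival = 11 − 0 = 11

11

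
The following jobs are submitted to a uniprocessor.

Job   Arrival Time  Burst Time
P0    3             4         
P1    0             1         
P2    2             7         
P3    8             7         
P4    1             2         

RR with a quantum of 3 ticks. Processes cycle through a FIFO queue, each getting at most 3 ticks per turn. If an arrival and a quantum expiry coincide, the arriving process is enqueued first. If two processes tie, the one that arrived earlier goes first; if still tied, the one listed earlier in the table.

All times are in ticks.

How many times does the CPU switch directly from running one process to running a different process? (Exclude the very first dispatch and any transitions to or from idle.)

Schedule: | P1 0-1 | P4 1-3 | P2 3-6 | P0 6-9 | P2 9-12 | P3 12-15 | P0 15-16 | P2 16-17 | P3 17-21 |
Completion: P0=16  P1=1  P2=17  P3=21  P4=3
Turnaround (C−A): P0=13  P1=1  P2=15  P3=13  P4=2

8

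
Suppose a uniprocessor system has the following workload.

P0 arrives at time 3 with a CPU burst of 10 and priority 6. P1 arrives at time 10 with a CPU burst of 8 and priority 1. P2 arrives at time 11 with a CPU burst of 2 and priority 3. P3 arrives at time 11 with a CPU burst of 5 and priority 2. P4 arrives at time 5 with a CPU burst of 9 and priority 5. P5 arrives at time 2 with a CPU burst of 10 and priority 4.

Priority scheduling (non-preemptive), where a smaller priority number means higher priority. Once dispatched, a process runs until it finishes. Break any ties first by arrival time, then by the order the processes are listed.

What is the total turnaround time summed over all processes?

Timeline: | idle 0-2 | P5 2-12 | P1 12-20 | P3 20-25 | P2 25-27 | P4 27-36 | P0 36-46 |
Completion: P0=46  P1=20  P2=27  P3=25  P4=36  P5=12
Turnaround = completion − arrival: P0=43, P1=10, P2=16, P3=14, P4=31, P5=10
Total turnaround = 43 + 10 + 16 + 14 + 31 + 10 = 124

124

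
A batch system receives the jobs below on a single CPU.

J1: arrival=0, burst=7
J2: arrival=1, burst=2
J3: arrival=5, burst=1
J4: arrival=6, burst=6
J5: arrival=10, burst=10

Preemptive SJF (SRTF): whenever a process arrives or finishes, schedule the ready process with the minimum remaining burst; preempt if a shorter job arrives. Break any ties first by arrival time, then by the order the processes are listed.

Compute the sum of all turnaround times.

39

Gantt: | J1 0-1 | J2 1-3 | J1 3-5 | J3 5-6 | J1 6-10 | J4 10-16 | J5 16-26 |
Completion: J1=10  J2=3  J3=6  J4=16  J5=26
Turnaround = completion − arrival: J1=10, J2=2, J3=1, J4=10, J5=16
Total turnaround = 10 + 2 + 1 + 10 + 16 = 39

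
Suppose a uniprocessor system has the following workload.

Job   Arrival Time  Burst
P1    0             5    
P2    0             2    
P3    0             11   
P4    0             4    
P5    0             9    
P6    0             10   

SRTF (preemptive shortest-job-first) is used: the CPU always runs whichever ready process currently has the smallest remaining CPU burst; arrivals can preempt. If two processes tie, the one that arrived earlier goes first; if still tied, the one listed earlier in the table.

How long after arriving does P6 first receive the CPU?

20

Schedule: | P2 0-2 | P4 2-6 | P1 6-11 | P5 11-20 | P6 20-30 | P3 30-41 |
Completion: P1=11  P2=2  P3=41  P4=6  P5=20  P6=30
Response(P6) = first start − arrival = 20 − 0 = 20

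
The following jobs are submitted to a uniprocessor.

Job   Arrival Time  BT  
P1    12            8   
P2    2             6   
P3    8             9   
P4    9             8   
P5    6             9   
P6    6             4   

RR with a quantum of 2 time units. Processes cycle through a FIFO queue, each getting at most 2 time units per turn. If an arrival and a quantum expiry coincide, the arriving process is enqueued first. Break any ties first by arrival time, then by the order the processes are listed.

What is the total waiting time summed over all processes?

Schedule: | idle 0-2 | P2 2-6 | P5 6-8 | P6 8-10 | P2 10-12 | P3 12-14 | P5 14-16 | P4 16-18 | P6 18-20 | P1 20-22 | P3 22-24 | P5 24-26 | P4 26-28 | P1 28-30 | P3 30-32 | P5 32-34 | P4 34-36 | P1 36-38 | P3 38-40 | P5 40-41 | P4 41-43 | P1 43-45 | P3 45-46 |
Completion: P1=45  P2=12  P3=46  P4=43  P5=41  P6=20
Waiting = turnaround − burst: P1=25, P2=4, P3=29, P4=26, P5=26, P6=10
Total waiting = 25 + 4 + 29 + 26 + 26 + 10 = 120

120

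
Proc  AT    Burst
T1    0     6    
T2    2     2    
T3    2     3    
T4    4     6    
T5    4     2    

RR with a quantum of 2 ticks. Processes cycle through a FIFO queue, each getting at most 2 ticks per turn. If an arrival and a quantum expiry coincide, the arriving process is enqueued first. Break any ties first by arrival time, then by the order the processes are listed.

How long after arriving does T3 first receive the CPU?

2

Gantt: | T1 0-2 | T2 2-4 | T3 4-6 | T1 6-8 | T4 8-10 | T5 10-12 | T3 12-13 | T1 13-15 | T4 15-19 |
Completion: T1=15  T2=4  T3=13  T4=19  T5=12
Turnaround (C−A): T1=15  T2=2  T3=11  T4=15  T5=8
Response(T3) = first start − arrival = 4 − 2 = 2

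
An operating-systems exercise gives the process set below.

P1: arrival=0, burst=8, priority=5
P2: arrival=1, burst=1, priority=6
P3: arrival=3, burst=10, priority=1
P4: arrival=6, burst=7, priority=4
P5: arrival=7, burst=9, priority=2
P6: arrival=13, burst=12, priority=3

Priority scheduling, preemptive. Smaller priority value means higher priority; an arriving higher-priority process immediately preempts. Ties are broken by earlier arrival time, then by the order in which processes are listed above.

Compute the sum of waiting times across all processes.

126

Gantt: | P1 0-3 | P3 3-13 | P5 13-22 | P6 22-34 | P4 34-41 | P1 41-46 | P2 46-47 |
Completion: P1=46  P2=47  P3=13  P4=41  P5=22  P6=34
Waiting = turnaround − burst: P1=38, P2=45, P3=0, P4=28, P5=6, P6=9
Total waiting = 38 + 45 + 0 + 28 + 6 + 9 = 126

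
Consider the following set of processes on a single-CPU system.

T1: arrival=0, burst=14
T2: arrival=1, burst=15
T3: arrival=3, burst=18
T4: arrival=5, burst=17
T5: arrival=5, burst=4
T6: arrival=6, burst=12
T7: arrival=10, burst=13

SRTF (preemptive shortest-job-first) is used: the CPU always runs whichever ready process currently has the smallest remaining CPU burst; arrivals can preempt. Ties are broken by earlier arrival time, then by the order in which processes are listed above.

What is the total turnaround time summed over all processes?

296

Schedule: | T1 0-5 | T5 5-9 | T1 9-18 | T6 18-30 | T7 30-43 | T2 43-58 | T4 58-75 | T3 75-93 |
Completion: T1=18  T2=58  T3=93  T4=75  T5=9  T6=30  T7=43
Turnaround (C−A): T1=18  T2=57  T3=90  T4=70  T5=4  T6=24  T7=33
Turnaround = completion − arrival: T1=18, T2=57, T3=90, T4=70, T5=4, T6=24, T7=33
Total turnaround = 18 + 57 + 90 + 70 + 4 + 24 + 33 = 296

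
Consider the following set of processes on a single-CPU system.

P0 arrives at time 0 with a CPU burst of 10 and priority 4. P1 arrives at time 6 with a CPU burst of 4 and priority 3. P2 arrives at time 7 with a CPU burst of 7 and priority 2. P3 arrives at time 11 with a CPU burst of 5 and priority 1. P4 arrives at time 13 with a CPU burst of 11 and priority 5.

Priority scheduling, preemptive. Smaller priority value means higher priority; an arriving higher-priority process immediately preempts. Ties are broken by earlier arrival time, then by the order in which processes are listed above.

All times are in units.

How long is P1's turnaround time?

16

Timeline: | P0 0-6 | P1 6-7 | P2 7-11 | P3 11-16 | P2 16-19 | P1 19-22 | P0 22-26 | P4 26-37 |
Completion: P0=26  P1=22  P2=19  P3=16  P4=37
Turnaround (C−A): P0=26  P1=16  P2=12  P3=5  P4=24
Turnaround(P1) = completion − arrival = 22 − 6 = 16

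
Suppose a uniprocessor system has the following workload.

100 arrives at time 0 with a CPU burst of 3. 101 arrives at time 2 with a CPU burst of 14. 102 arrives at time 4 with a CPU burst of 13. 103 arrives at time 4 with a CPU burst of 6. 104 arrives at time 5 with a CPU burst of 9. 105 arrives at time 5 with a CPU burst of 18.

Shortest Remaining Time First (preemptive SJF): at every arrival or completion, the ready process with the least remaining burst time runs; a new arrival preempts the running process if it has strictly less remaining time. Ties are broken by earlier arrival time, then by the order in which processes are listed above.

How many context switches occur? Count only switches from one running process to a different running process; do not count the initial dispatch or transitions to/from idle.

Timeline: | 100 0-3 | 101 3-4 | 103 4-10 | 104 10-19 | 101 19-32 | 102 32-45 | 105 45-63 |
Completion: 100=3  101=32  102=45  103=10  104=19  105=63

6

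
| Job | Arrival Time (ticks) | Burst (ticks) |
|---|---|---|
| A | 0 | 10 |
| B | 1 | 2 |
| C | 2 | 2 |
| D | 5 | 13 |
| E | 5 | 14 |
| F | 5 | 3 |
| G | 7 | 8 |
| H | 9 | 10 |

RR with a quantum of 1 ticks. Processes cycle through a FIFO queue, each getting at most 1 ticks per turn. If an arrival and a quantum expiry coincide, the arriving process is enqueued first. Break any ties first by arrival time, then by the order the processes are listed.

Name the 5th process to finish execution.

Gantt: | A 0-1 | B 1-2 | A 2-3 | C 3-4 | B 4-5 | A 5-6 | C 6-7 | D 7-8 | E 8-9 | F 9-10 | A 10-11 | G 11-12 | D 12-13 | H 13-14 | E 14-15 | F 15-16 | A 16-17 | G 17-18 | D 18-19 | H 19-20 | E 20-21 | F 21-22 | A 22-23 | G 23-24 | D 24-25 | H 25-26 | E 26-27 | A 27-28 | G 28-29 | D 29-30 | H 30-31 | E 31-32 | A 32-33 | G 33-34 | D 34-35 | H 35-36 | E 36-37 | A 37-38 | G 38-39 | D 39-40 | H 40-41 | E 41-42 | A 42-43 | G 43-44 | D 44-45 | H 45-46 | E 46-47 | G 47-48 | D 48-49 | H 49-50 | E 50-51 | D 51-52 | H 52-53 | E 53-54 | D 54-55 | H 55-56 | E 56-57 | D 57-58 | E 58-59 | D 59-60 | E 60-62 |
Completion: A=43  B=5  C=7  D=60  E=62  F=22  G=48  H=56
Turnaround (C−A): A=43  B=4  C=5  D=55  E=57  F=17  G=41  H=47
Finish order: B → C → F → A → G → H → D → E

G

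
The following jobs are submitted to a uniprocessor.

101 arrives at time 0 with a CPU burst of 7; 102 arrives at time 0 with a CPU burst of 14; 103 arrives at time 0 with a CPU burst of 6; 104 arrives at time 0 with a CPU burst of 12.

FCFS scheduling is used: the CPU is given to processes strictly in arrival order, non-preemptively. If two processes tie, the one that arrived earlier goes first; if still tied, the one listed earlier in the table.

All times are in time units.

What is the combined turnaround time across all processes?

Timeline: | 101 0-7 | 102 7-21 | 103 21-27 | 104 27-39 |
Completion: 101=7  102=21  103=27  104=39
Turnaround = completion − arrival: 101=7, 102=21, 103=27, 104=39
Total turnaround = 7 + 21 + 27 + 39 = 94

94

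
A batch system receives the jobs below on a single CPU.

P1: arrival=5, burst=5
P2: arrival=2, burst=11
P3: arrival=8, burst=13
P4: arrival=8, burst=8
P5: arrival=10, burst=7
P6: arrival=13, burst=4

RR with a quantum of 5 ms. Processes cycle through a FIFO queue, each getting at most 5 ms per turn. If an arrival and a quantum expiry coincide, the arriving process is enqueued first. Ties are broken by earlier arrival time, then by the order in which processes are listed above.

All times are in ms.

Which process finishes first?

Schedule: | idle 0-2 | P2 2-7 | P1 7-12 | P2 12-17 | P3 17-22 | P4 22-27 | P5 27-32 | P6 32-36 | P2 36-37 | P3 37-42 | P4 42-45 | P5 45-47 | P3 47-50 |
Completion: P1=12  P2=37  P3=50  P4=45  P5=47  P6=36
Turnaround (C−A): P1=7  P2=35  P3=42  P4=37  P5=37  P6=23
Finish order: P1 → P6 → P2 → P4 → P5 → P3

P1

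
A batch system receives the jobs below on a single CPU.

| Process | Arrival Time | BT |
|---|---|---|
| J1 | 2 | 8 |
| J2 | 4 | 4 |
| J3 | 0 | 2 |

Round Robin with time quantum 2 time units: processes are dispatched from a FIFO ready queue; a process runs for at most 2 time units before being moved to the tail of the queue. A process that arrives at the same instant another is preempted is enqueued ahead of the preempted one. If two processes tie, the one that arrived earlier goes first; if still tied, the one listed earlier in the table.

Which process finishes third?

Gantt: | J3 0-2 | J1 2-4 | J2 4-6 | J1 6-8 | J2 8-10 | J1 10-14 |
Completion: J1=14  J2=10  J3=2
Turnaround (C−A): J1=12  J2=6  J3=2
Finish order: J3 → J2 → J1

J1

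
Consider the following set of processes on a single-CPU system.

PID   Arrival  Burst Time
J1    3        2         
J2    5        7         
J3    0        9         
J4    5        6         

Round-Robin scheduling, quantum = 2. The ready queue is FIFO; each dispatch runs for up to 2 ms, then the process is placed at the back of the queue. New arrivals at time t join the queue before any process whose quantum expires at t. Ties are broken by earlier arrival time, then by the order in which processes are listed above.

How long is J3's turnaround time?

19

Schedule: | J3 0-4 | J1 4-6 | J3 6-8 | J2 8-10 | J4 10-12 | J3 12-14 | J2 14-16 | J4 16-18 | J3 18-19 | J2 19-21 | J4 21-23 | J2 23-24 |
Completion: J1=6  J2=24  J3=19  J4=23
Turnaround(J3) = completion − arrival = 19 − 0 = 19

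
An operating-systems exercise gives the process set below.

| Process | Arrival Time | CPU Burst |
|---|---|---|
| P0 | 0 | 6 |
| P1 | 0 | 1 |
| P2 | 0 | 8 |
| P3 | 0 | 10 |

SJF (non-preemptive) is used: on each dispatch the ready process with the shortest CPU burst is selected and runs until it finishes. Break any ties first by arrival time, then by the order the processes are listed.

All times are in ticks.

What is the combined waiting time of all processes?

23

Schedule: | P1 0-1 | P0 1-7 | P2 7-15 | P3 15-25 |
Completion: P0=7  P1=1  P2=15  P3=25
Turnaround (C−A): P0=7  P1=1  P2=15  P3=25
Waiting = turnaround − burst: P0=1, P1=0, P2=7, P3=15
Total waiting = 1 + 0 + 7 + 15 = 23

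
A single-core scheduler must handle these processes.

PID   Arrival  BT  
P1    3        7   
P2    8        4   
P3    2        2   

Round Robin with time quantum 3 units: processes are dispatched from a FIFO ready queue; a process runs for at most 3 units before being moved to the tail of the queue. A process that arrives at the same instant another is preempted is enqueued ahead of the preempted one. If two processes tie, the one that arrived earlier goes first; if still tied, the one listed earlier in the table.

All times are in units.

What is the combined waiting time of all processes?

Gantt: | idle 0-2 | P3 2-4 | P1 4-10 | P2 10-13 | P1 13-14 | P2 14-15 |
Completion: P1=14  P2=15  P3=4
Turnaround (C−A): P1=11  P2=7  P3=2
Waiting = turnaround − burst: P1=4, P2=3, P3=0
Total waiting = 4 + 3 + 0 = 7

7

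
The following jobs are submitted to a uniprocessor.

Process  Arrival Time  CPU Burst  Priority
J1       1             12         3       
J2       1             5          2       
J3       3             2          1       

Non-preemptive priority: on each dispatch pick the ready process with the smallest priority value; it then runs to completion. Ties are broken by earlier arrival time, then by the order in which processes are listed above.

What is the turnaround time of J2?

5

Timeline: | idle 0-1 | J2 1-6 | J3 6-8 | J1 8-20 |
Completion: J1=20  J2=6  J3=8
Turnaround (C−A): J1=19  J2=5  J3=5
Turnaround(J2) = completion − arrival = 6 − 1 = 5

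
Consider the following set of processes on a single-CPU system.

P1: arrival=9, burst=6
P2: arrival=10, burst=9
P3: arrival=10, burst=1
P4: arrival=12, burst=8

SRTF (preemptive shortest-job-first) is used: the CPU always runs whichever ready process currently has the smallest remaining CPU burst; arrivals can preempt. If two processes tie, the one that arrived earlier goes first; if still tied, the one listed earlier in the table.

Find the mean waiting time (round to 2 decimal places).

Schedule: | idle 0-9 | P1 9-10 | P3 10-11 | P1 11-16 | P4 16-24 | P2 24-33 |
Completion: P1=16  P2=33  P3=11  P4=24
Turnaround (C−A): P1=7  P2=23  P3=1  P4=12
Waiting times: P1=1, P2=14, P3=0, P4=4
Average waiting = (1+14+0+4) / 4 = 19/4 = 4.75

4.75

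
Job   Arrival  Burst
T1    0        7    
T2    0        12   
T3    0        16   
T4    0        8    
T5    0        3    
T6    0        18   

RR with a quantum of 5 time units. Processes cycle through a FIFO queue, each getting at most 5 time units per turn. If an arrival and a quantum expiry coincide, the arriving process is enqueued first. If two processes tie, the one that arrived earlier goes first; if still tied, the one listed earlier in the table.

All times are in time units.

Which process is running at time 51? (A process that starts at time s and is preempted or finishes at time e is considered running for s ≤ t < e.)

T3

Schedule: | T1 0-5 | T2 5-10 | T3 10-15 | T4 15-20 | T5 20-23 | T6 23-28 | T1 28-30 | T2 30-35 | T3 35-40 | T4 40-43 | T6 43-48 | T2 48-50 | T3 50-55 | T6 55-60 | T3 60-61 | T6 61-64 |
Completion: T1=30  T2=50  T3=61  T4=43  T5=23  T6=64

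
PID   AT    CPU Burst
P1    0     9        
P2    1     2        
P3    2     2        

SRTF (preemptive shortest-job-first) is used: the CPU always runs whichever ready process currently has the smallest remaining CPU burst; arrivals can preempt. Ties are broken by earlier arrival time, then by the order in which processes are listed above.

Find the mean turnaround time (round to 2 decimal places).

6.00

Schedule: | P1 0-1 | P2 1-3 | P3 3-5 | P1 5-13 |
Completion: P1=13  P2=3  P3=5
Turnaround times: P1=13, P2=2, P3=3
Average turnaround = (13+2+3) / 3 = 18/3 = 6.00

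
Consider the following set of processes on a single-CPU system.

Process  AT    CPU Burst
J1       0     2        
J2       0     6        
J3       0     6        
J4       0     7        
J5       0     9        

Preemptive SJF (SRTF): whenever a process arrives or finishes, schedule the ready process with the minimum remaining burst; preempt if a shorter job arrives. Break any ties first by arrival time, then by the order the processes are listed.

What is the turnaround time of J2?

Timeline: | J1 0-2 | J2 2-8 | J3 8-14 | J4 14-21 | J5 21-30 |
Completion: J1=2  J2=8  J3=14  J4=21  J5=30
Turnaround (C−A): J1=2  J2=8  J3=14  J4=21  J5=30
Turnaround(J2) = completion − arrival = 8 − 0 = 8

8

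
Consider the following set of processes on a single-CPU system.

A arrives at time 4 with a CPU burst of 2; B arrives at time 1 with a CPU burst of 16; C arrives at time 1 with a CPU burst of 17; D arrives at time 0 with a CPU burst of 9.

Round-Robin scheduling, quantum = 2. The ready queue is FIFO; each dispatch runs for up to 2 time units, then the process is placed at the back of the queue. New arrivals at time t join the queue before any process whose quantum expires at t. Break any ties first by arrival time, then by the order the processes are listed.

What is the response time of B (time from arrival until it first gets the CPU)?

1

Gantt: | D 0-2 | B 2-4 | C 4-6 | D 6-8 | A 8-10 | B 10-12 | C 12-14 | D 14-16 | B 16-18 | C 18-20 | D 20-22 | B 22-24 | C 24-26 | D 26-27 | B 27-29 | C 29-31 | B 31-33 | C 33-35 | B 35-37 | C 37-39 | B 39-41 | C 41-44 |
Completion: A=10  B=41  C=44  D=27
Response(B) = first start − arrival = 2 − 1 = 1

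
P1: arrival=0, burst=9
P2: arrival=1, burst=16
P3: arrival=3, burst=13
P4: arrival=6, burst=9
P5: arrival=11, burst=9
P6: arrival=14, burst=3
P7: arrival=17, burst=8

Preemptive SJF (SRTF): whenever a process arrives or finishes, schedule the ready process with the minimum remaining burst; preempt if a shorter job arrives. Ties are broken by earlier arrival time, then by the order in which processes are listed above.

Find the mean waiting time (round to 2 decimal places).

16.14

Schedule: | P1 0-9 | P4 9-14 | P6 14-17 | P4 17-21 | P7 21-29 | P5 29-38 | P3 38-51 | P2 51-67 |
Completion: P1=9  P2=67  P3=51  P4=21  P5=38  P6=17  P7=29
Turnaround (C−A): P1=9  P2=66  P3=48  P4=15  P5=27  P6=3  P7=12
Waiting times: P1=0, P2=50, P3=35, P4=6, P5=18, P6=0, P7=4
Average waiting = (0+50+35+6+18+0+4) / 7 = 113/7 = 16.14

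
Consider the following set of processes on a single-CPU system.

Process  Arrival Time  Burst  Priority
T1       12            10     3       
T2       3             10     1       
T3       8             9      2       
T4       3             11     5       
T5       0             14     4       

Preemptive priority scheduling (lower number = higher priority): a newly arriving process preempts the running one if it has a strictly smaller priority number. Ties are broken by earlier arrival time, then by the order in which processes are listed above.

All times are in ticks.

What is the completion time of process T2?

Timeline: | T5 0-3 | T2 3-13 | T3 13-22 | T1 22-32 | T5 32-43 | T4 43-54 |
Completion: T1=32  T2=13  T3=22  T4=54  T5=43

13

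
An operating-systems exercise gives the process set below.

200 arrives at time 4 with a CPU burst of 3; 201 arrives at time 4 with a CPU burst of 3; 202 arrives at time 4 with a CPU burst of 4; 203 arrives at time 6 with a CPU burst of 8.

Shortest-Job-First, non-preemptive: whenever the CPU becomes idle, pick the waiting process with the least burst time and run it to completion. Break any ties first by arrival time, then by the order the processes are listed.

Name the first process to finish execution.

Gantt: | idle 0-4 | 200 4-7 | 201 7-10 | 202 10-14 | 203 14-22 |
Completion: 200=7  201=10  202=14  203=22
Turnaround (C−A): 200=3  201=6  202=10  203=16
Finish order: 200 → 201 → 202 → 203

200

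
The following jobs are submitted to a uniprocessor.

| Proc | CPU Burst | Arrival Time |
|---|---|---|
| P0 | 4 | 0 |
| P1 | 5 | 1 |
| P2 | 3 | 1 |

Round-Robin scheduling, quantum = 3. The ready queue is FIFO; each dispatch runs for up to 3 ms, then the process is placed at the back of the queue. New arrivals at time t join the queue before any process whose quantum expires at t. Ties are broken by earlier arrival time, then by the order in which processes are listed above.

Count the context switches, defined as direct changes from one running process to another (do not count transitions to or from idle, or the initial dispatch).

4

Gantt: | P0 0-3 | P1 3-6 | P2 6-9 | P0 9-10 | P1 10-12 |
Completion: P0=10  P1=12  P2=9
Turnaround (C−A): P0=10  P1=11  P2=8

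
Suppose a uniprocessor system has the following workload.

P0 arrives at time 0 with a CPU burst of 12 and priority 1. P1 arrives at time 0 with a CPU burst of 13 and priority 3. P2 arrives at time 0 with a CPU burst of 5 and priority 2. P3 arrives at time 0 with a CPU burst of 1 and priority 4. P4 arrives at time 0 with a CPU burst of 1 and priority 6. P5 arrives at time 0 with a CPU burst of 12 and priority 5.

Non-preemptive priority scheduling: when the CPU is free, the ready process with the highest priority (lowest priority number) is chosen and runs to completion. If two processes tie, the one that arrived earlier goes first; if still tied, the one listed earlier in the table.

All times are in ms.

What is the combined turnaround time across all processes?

Timeline: | P0 0-12 | P2 12-17 | P1 17-30 | P3 30-31 | P5 31-43 | P4 43-44 |
Completion: P0=12  P1=30  P2=17  P3=31  P4=44  P5=43
Turnaround (C−A): P0=12  P1=30  P2=17  P3=31  P4=44  P5=43
Turnaround = completion − arrival: P0=12, P1=30, P2=17, P3=31, P4=44, P5=43
Total turnaround = 12 + 30 + 17 + 31 + 44 + 43 = 177

177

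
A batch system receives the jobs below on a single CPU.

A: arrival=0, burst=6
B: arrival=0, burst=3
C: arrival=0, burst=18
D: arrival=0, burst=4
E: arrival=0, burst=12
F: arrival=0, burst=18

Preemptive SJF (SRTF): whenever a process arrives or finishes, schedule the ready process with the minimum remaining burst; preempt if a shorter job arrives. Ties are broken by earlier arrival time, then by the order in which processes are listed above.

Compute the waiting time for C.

Schedule: | B 0-3 | D 3-7 | A 7-13 | E 13-25 | C 25-43 | F 43-61 |
Completion: A=13  B=3  C=43  D=7  E=25  F=61
Waiting(C) = turnaround − burst = 43 − 18 = 25

25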